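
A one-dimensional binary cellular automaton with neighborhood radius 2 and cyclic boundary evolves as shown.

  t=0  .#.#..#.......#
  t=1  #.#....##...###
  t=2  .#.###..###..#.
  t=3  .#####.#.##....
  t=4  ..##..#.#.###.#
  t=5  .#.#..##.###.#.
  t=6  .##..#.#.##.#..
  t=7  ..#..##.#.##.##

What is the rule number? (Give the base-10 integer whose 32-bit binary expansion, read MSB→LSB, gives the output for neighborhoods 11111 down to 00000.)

  #####|#  b31=1 t=3,i=3
  ####.|.  b30=0 t=1,i=14
  ###.#|.  b29=0 t=1,i=0
  ###..|#  b28=1 t=2,i=5
  ##.##|.  b27=0 t=5,i=8
  ##.#.|#  b26=1 t=1,i=1
  ##..#|.  b25=0 t=2,i=6
  ##...|#  b24=1 t=1,i=9
  #.###|#  b23=1 t=2,i=3
  #.##.|.  b22=0 t=3,i=9
  #.#.#|.  b21=0 t=0,i=1
  #.#..|.  b20=0 t=0,i=3
  #..##|#  b19=1 t=2,i=7
  #..#.|.  b18=0 t=0,i=5
  #...#|#  b17=1 t=1,i=10
  #....|#  b16=1 t=0,i=8
  .####|#  b15=1 t=1,i=13
  .###.|#  b14=1 t=2,i=4
  .##.#|#  b13=1 t=5,i=7
  .##..|#  b12=1 t=1,i=8
  .#.##|#  b11=1 t=2,i=2
  .#.#.|#  b10=1 t=0,i=0
  .#..#|.  b9=0 t=0,i=4
  .#...|#  b8=1 t=0,i=7
  ..###|.  b7=0 t=1,i=12
  ..##.|.  b6=0 t=1,i=7
  ..#.#|#  b5=1 t=0,i=14
  ..#..|.  b4=0 t=0,i=6
  ...##|.  b3=0 t=1,i=6
  ...#.|#  b2=1 t=0,i=13
  ....#|#  b1=1 t=0,i=12
  .....|.  b0=0 t=0,i=9
  bits 10010101100010111111110100100110 = 2508979494

2508979494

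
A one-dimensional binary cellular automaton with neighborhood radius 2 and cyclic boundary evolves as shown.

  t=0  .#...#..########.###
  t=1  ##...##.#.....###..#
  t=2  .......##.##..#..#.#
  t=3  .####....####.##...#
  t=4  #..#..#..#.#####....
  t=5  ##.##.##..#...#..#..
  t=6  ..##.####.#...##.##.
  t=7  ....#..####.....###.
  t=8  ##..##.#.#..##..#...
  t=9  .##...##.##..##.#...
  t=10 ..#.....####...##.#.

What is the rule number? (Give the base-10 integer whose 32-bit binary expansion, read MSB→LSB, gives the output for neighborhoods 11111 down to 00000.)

  nb #####: next=.  (t=0,i=10, bit31=0)
  nb ####.: next=#  (t=0,i=14, bit30=1)
  nb ###.#: next=#  (t=0,i=15, bit29=1)
  nb ###..: next=.  (t=1,i=1, bit28=0)
  nb ##.##: next=#  (t=0,i=16, bit27=1)
  nb ##.#.: next=#  (t=0,i=0, bit26=1)
  nb ##..#: next=#  (t=1,i=17, bit25=1)
  nb ##...: next=.  (t=1,i=2, bit24=0)
  nb #.###: next=.  (t=0,i=17, bit23=0)
  nb #.##.: next=#  (t=2,i=10, bit22=1)
  nb #.#.#: next=#  (t=8,i=7, bit21=1)
  nb #.#..: next=#  (t=0,i=1, bit20=1)
  nb #..##: next=.  (t=0,i=7, bit19=0)
  nb #..#.: next=.  (t=2,i=13, bit18=0)
  nb #...#: next=.  (t=0,i=3, bit17=0)
  nb #....: next=#  (t=1,i=10, bit16=1)
  nb .####: next=.  (t=0,i=9, bit15=0)
  nb .###.: next=.  (t=0,i=18, bit14=0)
  nb .##.#: next=.  (t=1,i=6, bit13=0)
  nb .##..: next=#  (t=2,i=11, bit12=1)
  nb .#.##: next=#  (t=3,i=0, bit11=1)
  nb .#.#.: next=.  (t=2,i=18, bit10=0)
  nb .#..#: next=#  (t=0,i=6, bit9=1)
  nb .#...: next=.  (t=0,i=2, bit8=0)
  nb ..###: next=#  (t=0,i=8, bit7=1)
  nb ..##.: next=.  (t=1,i=5, bit6=0)
  nb ..#.#: next=.  (t=2,i=17, bit5=0)
  nb ..#..: next=#  (t=0,i=5, bit4=1)
  nb ...##: next=.  (t=1,i=4, bit3=0)
  nb ...#.: next=.  (t=0,i=4, bit2=0)
  nb ....#: next=.  (t=1,i=12, bit1=0)
  nb .....: next=#  (t=1,i=11, bit0=1)
  bits 01101110011100010001101010010001 = 1852906129

1852906129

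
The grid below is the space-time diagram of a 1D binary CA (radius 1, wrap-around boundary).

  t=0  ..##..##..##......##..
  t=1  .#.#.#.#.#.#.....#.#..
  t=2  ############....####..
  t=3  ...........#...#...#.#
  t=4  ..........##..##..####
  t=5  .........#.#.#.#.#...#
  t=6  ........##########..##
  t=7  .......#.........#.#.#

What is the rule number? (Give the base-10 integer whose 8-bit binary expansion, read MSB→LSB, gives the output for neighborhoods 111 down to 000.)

  ### -> .   bit 7 = 0  t=2,i=1
  ##. -> #   bit 6 = 1  t=0,i=3
  #.# -> #   bit 5 = 1  t=1,i=2
  #.. -> .   bit 4 = 0  t=0,i=4
  .## -> .   bit 3 = 0  t=0,i=2
  .#. -> #   bit 2 = 1  t=1,i=1
  ..# -> #   bit 1 = 1  t=0,i=1
  ... -> .   bit 0 = 0  t=0,i=0
  bits 01100110 = 102

102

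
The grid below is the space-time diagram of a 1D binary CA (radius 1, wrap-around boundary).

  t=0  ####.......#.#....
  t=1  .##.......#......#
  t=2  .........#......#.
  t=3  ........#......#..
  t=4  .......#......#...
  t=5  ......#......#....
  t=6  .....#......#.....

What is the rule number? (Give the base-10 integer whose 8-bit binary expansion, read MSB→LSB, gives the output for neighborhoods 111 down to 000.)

  ### -> #   bit 7 = 1  t=0,i=1
  ##. -> .   bit 6 = 0  t=0,i=3
  #.# -> .   bit 5 = 0  t=0,i=12
  #.. -> .   bit 4 = 0  t=0,i=4
  .## -> .   bit 3 = 0  t=0,i=0
  .#. -> .   bit 2 = 0  t=0,i=11
  ..# -> #   bit 1 = 1  t=0,i=10
  ... -> .   bit 0 = 0  t=0,i=5
  bits 10000010 = 130

130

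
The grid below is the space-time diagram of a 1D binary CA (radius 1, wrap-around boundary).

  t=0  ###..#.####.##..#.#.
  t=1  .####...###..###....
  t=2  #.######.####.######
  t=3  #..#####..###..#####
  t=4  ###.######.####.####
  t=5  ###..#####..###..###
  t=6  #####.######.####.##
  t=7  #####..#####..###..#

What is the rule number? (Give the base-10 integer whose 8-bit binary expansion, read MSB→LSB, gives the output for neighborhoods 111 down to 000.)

211

  ###|#  b7=1 t=0,i=1
  ##.|#  b6=1 t=0,i=2
  #.#|.  b5=0 t=0,i=6
  #..|#  b4=1 t=0,i=3
  .##|.  b3=0 t=0,i=0
  .#.|.  b2=0 t=0,i=5
  ..#|#  b1=1 t=0,i=4
  ...|#  b0=1 t=1,i=6
  bits 11010011 = 211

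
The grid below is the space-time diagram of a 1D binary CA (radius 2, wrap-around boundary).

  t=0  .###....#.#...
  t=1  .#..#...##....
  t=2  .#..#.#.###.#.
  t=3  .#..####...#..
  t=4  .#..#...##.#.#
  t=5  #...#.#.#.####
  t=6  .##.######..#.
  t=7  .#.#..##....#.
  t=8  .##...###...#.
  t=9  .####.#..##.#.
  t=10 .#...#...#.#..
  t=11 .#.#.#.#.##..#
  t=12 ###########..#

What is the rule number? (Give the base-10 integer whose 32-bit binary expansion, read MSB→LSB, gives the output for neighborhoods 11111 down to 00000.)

  #####|#  b31=1 t=5,i=12
  ####.|.  b30=0 t=3,i=6
  ###.#|.  b29=0 t=2,i=10
  ###..|.  b28=0 t=0,i=3
  ##.##|#  b27=1 t=6,i=3
  ##.#.|#  b26=1 t=2,i=11
  ##..#|.  b25=0 t=6,i=10
  ##...|#  b24=1 t=0,i=4
  #.###|.  b23=0 t=2,i=8
  #.##.|#  b22=1 t=11,i=9
  #.#.#|#  b21=1 t=2,i=6
  #.#..|.  b20=0 t=0,i=10
  #..##|.  b19=0 t=3,i=3
  #..#.|.  b18=0 t=1,i=3
  #...#|#  b17=1 t=1,i=6
  #....|.  b16=0 t=0,i=5
  .####|.  b15=0 t=3,i=5
  .###.|.  b14=0 t=0,i=2
  .##.#|.  b13=0 t=4,i=9
  .##..|#  b12=1 t=1,i=9
  .#.##|#  b11=1 t=2,i=7
  .#.#.|#  b10=1 t=0,i=9
  .#..#|.  b9=0 t=1,i=2
  .#...|.  b8=0 t=0,i=11
  ..###|#  b7=1 t=0,i=1
  ..##.|#  b6=1 t=1,i=8
  ..#.#|#  b5=1 t=0,i=8
  ..#..|#  b4=1 t=1,i=1
  ...##|.  b3=0 t=0,i=0
  ...#.|.  b2=0 t=0,i=7
  ....#|.  b1=0 t=0,i=6
  .....|#  b0=1 t=1,i=12
  bits 10001101011000100001110011110001 = 2372017393

2372017393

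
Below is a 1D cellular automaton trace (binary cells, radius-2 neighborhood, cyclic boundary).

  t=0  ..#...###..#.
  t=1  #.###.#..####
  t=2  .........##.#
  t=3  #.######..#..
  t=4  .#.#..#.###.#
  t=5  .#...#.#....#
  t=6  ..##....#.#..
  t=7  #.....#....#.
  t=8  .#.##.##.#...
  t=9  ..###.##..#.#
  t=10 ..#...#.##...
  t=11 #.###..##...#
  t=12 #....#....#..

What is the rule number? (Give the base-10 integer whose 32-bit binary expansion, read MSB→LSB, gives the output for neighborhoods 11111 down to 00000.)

1114024339

  nb #####: next=.  (t=1,i=11, bit31=0)
  nb ####.: next=#  (t=1,i=12, bit30=1)
  nb ###.#: next=.  (t=1,i=0, bit29=0)
  nb ###..: next=.  (t=0,i=8, bit28=0)
  nb ##.##: next=.  (t=1,i=1, bit27=0)
  nb ##.#.: next=.  (t=1,i=5, bit26=0)
  nb ##..#: next=#  (t=0,i=9, bit25=1)
  nb ##...: next=.  (t=6,i=4, bit24=0)
  nb #.###: next=.  (t=1,i=2, bit23=0)
  nb #.##.: next=#  (t=8,i=3, bit22=1)
  nb #.#.#: next=#  (t=4,i=1, bit21=1)
  nb #.#..: next=.  (t=1,i=6, bit20=0)
  nb #..##: next=.  (t=1,i=8, bit19=0)
  nb #..#.: next=#  (t=0,i=10, bit18=1)
  nb #...#: next=#  (t=0,i=0, bit17=1)
  nb #....: next=.  (t=2,i=1, bit16=0)
  nb .####: next=#  (t=1,i=10, bit15=1)
  nb .###.: next=.  (t=0,i=7, bit14=0)
  nb .##.#: next=#  (t=2,i=10, bit13=1)
  nb .##..: next=.  (t=6,i=3, bit12=0)
  nb .#.##: next=#  (t=3,i=1, bit11=1)
  nb .#.#.: next=.  (t=4,i=0, bit10=0)
  nb .#..#: next=.  (t=1,i=7, bit9=0)
  nb .#...: next=#  (t=0,i=3, bit8=1)
  nb ..###: next=#  (t=0,i=6, bit7=1)
  nb ..##.: next=.  (t=2,i=9, bit6=0)
  nb ..#.#: next=.  (t=3,i=0, bit5=0)
  nb ..#..: next=#  (t=0,i=2, bit4=1)
  nb ...##: next=.  (t=0,i=5, bit3=0)
  nb ...#.: next=.  (t=0,i=1, bit2=0)
  nb ....#: next=#  (t=2,i=7, bit1=1)
  nb .....: next=#  (t=2,i=2, bit0=1)
  bits 01000010011001101010100110010011 = 1114024339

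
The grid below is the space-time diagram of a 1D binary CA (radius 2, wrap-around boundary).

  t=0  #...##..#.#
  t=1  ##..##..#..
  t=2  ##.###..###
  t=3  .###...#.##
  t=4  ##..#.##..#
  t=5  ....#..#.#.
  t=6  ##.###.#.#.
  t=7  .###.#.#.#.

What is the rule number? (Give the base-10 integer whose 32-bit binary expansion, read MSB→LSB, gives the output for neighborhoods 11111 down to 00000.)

2847519349

  nb #####: next=#  (t=2,i=10, bit31=1)
  nb ####.: next=.  (t=2,i=0, bit30=0)
  nb ###.#: next=#  (t=2,i=1, bit29=1)
  nb ###..: next=.  (t=2,i=5, bit28=0)
  nb ##.##: next=#  (t=2,i=2, bit27=1)
  nb ##.#.: next=.  (t=6,i=6, bit26=0)
  nb ##..#: next=.  (t=0,i=6, bit25=0)
  nb ##...: next=#  (t=0,i=1, bit24=1)
  nb #.###: next=#  (t=2,i=3, bit23=1)
  nb #.##.: next=.  (t=0,i=10, bit22=0)
  nb #.#.#: next=#  (t=6,i=7, bit21=1)
  nb #.#..: next=#  (t=5,i=9, bit20=1)
  nb #..##: next=#  (t=1,i=3, bit19=1)
  nb #..#.: next=.  (t=0,i=7, bit18=0)
  nb #...#: next=.  (t=0,i=2, bit17=0)
  nb #....: next=#  (t=5,i=0, bit16=1)
  nb .####: next=#  (t=2,i=9, bit15=1)
  nb .###.: next=.  (t=2,i=4, bit14=0)
  nb .##.#: next=#  (t=3,i=10, bit13=1)
  nb .##..: next=#  (t=0,i=0, bit12=1)
  nb .#.##: next=.  (t=0,i=9, bit11=0)
  nb .#.#.: next=.  (t=5,i=8, bit10=0)
  nb .#..#: next=#  (t=1,i=9, bit9=1)
  nb .#...: next=.  (t=5,i=10, bit8=0)
  nb ..###: next=.  (t=2,i=8, bit7=0)
  nb ..##.: next=#  (t=0,i=4, bit6=1)
  nb ..#.#: next=#  (t=0,i=8, bit5=1)
  nb ..#..: next=#  (t=1,i=8, bit4=1)
  nb ...##: next=.  (t=0,i=3, bit3=0)
  nb ...#.: next=#  (t=3,i=6, bit2=1)
  nb ....#: next=.  (t=5,i=2, bit1=0)
  nb .....: next=#  (t=5,i=1, bit0=1)
  bits 10101001101110011011001001110101 = 2847519349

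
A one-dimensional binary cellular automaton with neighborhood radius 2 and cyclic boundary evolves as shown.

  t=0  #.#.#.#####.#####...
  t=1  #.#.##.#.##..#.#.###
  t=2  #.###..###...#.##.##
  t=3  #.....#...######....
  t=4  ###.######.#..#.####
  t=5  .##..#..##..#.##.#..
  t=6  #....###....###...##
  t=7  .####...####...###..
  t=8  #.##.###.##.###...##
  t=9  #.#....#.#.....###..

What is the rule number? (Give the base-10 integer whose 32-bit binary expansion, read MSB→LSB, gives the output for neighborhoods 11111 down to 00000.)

  nb #####: next=.  (t=0,i=8, bit31=0)
  nb ####.: next=#  (t=0,i=9, bit30=1)
  nb ###.#: next=#  (t=0,i=10, bit29=1)
  nb ###..: next=.  (t=0,i=16, bit28=0)
  nb ##.##: next=.  (t=0,i=11, bit27=0)
  nb ##.#.: next=.  (t=1,i=1, bit26=0)
  nb ##..#: next=.  (t=1,i=11, bit25=0)
  nb ##...: next=#  (t=0,i=17, bit24=1)
  nb #.###: next=.  (t=0,i=6, bit23=0)
  nb #.##.: next=#  (t=1,i=4, bit22=1)
  nb #.#.#: next=#  (t=0,i=2, bit21=1)
  nb #.#..: next=.  (t=4,i=11, bit20=0)
  nb #..##: next=#  (t=2,i=6, bit19=1)
  nb #..#.: next=.  (t=1,i=12, bit18=0)
  nb #...#: next=#  (t=0,i=18, bit17=1)
  nb #....: next=#  (t=3,i=2, bit16=1)
  nb .####: next=#  (t=0,i=7, bit15=1)
  nb .###.: next=.  (t=2,i=3, bit14=0)
  nb .##.#: next=.  (t=1,i=5, bit13=0)
  nb .##..: next=.  (t=1,i=10, bit12=0)
  nb .#.##: next=#  (t=0,i=5, bit11=1)
  nb .#.#.: next=.  (t=0,i=1, bit10=0)
  nb .#..#: next=#  (t=4,i=12, bit9=1)
  nb .#...: next=#  (t=3,i=1, bit8=1)
  nb ..###: next=.  (t=2,i=7, bit7=0)
  nb ..##.: next=.  (t=5,i=1, bit6=0)
  nb ..#.#: next=#  (t=0,i=0, bit5=1)
  nb ..#..: next=#  (t=3,i=0, bit4=1)
  nb ...##: next=#  (t=3,i=9, bit3=1)
  nb ...#.: next=#  (t=0,i=19, bit2=1)
  nb ....#: next=#  (t=3,i=4, bit1=1)
  nb .....: next=.  (t=3,i=3, bit0=0)
  bits 01100001011010111000101100111110 = 1634437950

1634437950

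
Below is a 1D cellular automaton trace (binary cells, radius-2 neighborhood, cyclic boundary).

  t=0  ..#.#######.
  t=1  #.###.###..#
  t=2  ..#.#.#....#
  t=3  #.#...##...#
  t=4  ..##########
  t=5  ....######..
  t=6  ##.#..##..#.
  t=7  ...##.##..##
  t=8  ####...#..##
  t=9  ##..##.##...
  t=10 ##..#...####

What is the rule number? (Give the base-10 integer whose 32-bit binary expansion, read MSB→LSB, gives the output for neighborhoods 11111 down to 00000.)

  ##### -> #   bit 31 = 1  t=0,i=6
  ####. -> .   bit 30 = 0  t=0,i=9
  ###.# -> #   bit 29 = 1  t=1,i=4
  ###.. -> .   bit 28 = 0  t=0,i=10
  ##.## -> .   bit 27 = 0  t=1,i=1
  ##.#. -> .   bit 26 = 0  t=3,i=1
  ##..# -> .   bit 25 = 0  t=1,i=9
  ##... -> #   bit 24 = 1  t=0,i=11
  #.### -> #   bit 23 = 1  t=0,i=4
  #.##. -> .   bit 22 = 0  t=6,i=0
  #.#.# -> .   bit 21 = 0  t=2,i=4
  #.#.. -> #   bit 20 = 1  t=2,i=6
  #..## -> .   bit 19 = 0  t=1,i=10
  #..#. -> .   bit 18 = 0  t=2,i=1
  #...# -> #   bit 17 = 1  t=0,i=0
  #.... -> .   bit 16 = 0  t=2,i=8
  .#### -> .   bit 15 = 0  t=0,i=5
  .###. -> .   bit 14 = 0  t=1,i=3
  .##.# -> .   bit 13 = 0  t=1,i=0
  .##.. -> #   bit 12 = 1  t=3,i=7
  .#.## -> #   bit 11 = 1  t=0,i=3
  .#.#. -> .   bit 10 = 0  t=2,i=3
  .#..# -> #   bit 9 = 1  t=2,i=0
  .#... -> #   bit 8 = 1  t=2,i=7
  ..### -> .   bit 7 = 0  t=4,i=2
  ..##. -> #   bit 6 = 1  t=1,i=11
  ..#.# -> #   bit 5 = 1  t=0,i=2
  ..#.. -> #   bit 4 = 1  t=2,i=11
  ...## -> #   bit 3 = 1  t=3,i=5
  ...#. -> .   bit 2 = 0  t=0,i=1
  ....# -> .   bit 1 = 0  t=2,i=9
  ..... -> #   bit 0 = 1  t=5,i=0
  bits 10100001100100100001101101111001 = 2710707065

2710707065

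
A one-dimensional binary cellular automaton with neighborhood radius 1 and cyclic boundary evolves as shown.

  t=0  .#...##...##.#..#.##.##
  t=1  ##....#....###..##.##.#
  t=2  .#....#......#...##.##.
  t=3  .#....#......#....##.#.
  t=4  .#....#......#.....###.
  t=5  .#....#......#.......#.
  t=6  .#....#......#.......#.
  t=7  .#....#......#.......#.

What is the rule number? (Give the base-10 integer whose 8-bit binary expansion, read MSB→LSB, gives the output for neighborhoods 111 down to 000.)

100

  ### -> .   bit 7 = 0  t=1,i=0
  ##. -> #   bit 6 = 1  t=0,i=6
  #.# -> #   bit 5 = 1  t=0,i=0
  #.. -> .   bit 4 = 0  t=0,i=2
  .## -> .   bit 3 = 0  t=0,i=5
  .#. -> #   bit 2 = 1  t=0,i=1
  ..# -> .   bit 1 = 0  t=0,i=4
  ... -> .   bit 0 = 0  t=0,i=3
  bits 01100100 = 100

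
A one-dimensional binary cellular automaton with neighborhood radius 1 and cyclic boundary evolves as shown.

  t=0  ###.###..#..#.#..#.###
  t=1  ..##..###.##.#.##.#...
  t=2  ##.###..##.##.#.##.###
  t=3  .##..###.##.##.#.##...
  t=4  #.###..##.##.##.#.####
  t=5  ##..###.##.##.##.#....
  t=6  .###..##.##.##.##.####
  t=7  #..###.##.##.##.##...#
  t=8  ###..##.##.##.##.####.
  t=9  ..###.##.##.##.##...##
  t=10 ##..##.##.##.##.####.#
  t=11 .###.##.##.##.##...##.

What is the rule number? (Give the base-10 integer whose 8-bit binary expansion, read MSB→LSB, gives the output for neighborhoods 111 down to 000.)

  [7] ### => .  t=0,i=0
  [6] ##. => #  t=0,i=2
  [5] #.# => #  t=0,i=3
  [4] #.. => #  t=0,i=7
  [3] .## => .  t=0,i=4
  [2] .#. => .  t=0,i=9
  [1] ..# => #  t=0,i=8
  [0] ... => #  t=1,i=0
  bits 01110011 = 115

115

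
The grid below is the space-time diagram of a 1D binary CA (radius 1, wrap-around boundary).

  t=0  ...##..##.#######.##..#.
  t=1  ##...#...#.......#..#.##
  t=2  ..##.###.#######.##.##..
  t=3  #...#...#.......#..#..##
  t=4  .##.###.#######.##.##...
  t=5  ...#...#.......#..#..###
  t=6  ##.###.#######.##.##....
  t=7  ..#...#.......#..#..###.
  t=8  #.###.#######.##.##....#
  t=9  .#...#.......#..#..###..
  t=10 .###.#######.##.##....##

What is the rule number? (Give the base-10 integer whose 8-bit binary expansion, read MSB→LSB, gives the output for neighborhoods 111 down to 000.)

  [7] ### => .  t=0,i=11
  [6] ##. => .  t=0,i=4
  [5] #.# => #  t=0,i=9
  [4] #.. => #  t=0,i=5
  [3] .## => .  t=0,i=3
  [2] .#. => #  t=0,i=22
  [1] ..# => .  t=0,i=2
  [0] ... => #  t=0,i=0
  bits 00110101 = 53

53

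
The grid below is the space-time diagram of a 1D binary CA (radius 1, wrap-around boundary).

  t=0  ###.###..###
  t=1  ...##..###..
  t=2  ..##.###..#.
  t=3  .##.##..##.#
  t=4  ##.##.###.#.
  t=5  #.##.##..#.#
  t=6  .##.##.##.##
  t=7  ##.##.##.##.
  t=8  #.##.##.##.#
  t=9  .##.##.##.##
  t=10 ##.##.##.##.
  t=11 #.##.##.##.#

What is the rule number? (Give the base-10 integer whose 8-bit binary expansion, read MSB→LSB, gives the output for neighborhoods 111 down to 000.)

58

  [7] ### => .  t=0,i=0
  [6] ##. => .  t=0,i=2
  [5] #.# => #  t=0,i=3
  [4] #.. => #  t=0,i=7
  [3] .## => #  t=0,i=4
  [2] .#. => .  t=2,i=10
  [1] ..# => #  t=0,i=8
  [0] ... => .  t=1,i=0
  bits 00111010 = 58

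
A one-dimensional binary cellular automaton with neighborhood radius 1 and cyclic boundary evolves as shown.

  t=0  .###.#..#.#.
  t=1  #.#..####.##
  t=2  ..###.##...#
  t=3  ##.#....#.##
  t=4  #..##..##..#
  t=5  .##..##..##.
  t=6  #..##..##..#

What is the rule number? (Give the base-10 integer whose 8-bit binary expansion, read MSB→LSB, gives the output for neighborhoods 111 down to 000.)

  nb ###: next=#  (t=0,i=2, bit7=1)
  nb ##.: next=.  (t=0,i=3, bit6=0)
  nb #.#: next=.  (t=0,i=4, bit5=0)
  nb #..: next=#  (t=0,i=6, bit4=1)
  nb .##: next=.  (t=0,i=1, bit3=0)
  nb .#.: next=#  (t=0,i=5, bit2=1)
  nb ..#: next=#  (t=0,i=0, bit1=1)
  nb ...: next=.  (t=2,i=9, bit0=0)
  bits 10010110 = 150

150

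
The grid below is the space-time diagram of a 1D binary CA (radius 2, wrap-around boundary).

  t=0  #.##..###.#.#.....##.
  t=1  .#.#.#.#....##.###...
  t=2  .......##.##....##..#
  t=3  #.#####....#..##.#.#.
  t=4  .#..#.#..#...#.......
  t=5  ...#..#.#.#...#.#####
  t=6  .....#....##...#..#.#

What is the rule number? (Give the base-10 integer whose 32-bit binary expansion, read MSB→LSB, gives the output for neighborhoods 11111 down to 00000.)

  nb #####: next=#  (t=3,i=4, bit31=1)
  nb ####.: next=.  (t=3,i=5, bit30=0)
  nb ###.#: next=.  (t=0,i=8, bit29=0)
  nb ###..: next=#  (t=1,i=17, bit28=1)
  nb ##.##: next=.  (t=1,i=14, bit27=0)
  nb ##.#.: next=.  (t=0,i=9, bit26=0)
  nb ##..#: next=.  (t=0,i=4, bit25=0)
  nb ##...: next=.  (t=1,i=18, bit24=0)
  nb #.###: next=.  (t=1,i=15, bit23=0)
  nb #.##.: next=.  (t=0,i=2, bit22=0)
  nb #.#.#: next=.  (t=0,i=0, bit21=0)
  nb #.#..: next=#  (t=0,i=12, bit20=1)
  nb #..##: next=#  (t=0,i=5, bit19=1)
  nb #..#.: next=#  (t=2,i=19, bit18=1)
  nb #...#: next=.  (t=4,i=11, bit17=0)
  nb #....: next=.  (t=0,i=14, bit16=0)
  nb .####: next=.  (t=3,i=3, bit15=0)
  nb .###.: next=#  (t=0,i=7, bit14=1)
  nb .##.#: next=.  (t=0,i=19, bit13=0)
  nb .##..: next=#  (t=0,i=3, bit12=1)
  nb .#.##: next=#  (t=0,i=1, bit11=1)
  nb .#.#.: next=.  (t=0,i=11, bit10=0)
  nb .#..#: next=.  (t=3,i=12, bit9=0)
  nb .#...: next=#  (t=0,i=13, bit8=1)
  nb ..###: next=.  (t=0,i=6, bit7=0)
  nb ..##.: next=.  (t=0,i=18, bit6=0)
  nb ..#.#: next=.  (t=1,i=1, bit5=0)
  nb ..#..: next=.  (t=2,i=20, bit4=0)
  nb ...##: next=#  (t=0,i=17, bit3=1)
  nb ...#.: next=.  (t=1,i=0, bit2=0)
  nb ....#: next=#  (t=0,i=16, bit1=1)
  nb .....: next=#  (t=0,i=15, bit0=1)
  bits 10010000000111000101100100001011 = 2417776907

2417776907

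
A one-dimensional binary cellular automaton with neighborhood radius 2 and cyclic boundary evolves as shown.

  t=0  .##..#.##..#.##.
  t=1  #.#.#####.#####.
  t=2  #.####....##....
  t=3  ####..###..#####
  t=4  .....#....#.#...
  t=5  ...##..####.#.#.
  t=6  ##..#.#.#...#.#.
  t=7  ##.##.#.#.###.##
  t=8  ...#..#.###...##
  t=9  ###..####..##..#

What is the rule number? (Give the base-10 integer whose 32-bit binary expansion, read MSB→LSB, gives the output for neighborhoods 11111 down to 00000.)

  ##### -> .   bit 31 = 0  t=1,i=6
  ####. -> .   bit 30 = 0  t=1,i=7
  ###.# -> .   bit 29 = 0  t=1,i=8
  ###.. -> .   bit 28 = 0  t=2,i=5
  ##.## -> .   bit 27 = 0  t=1,i=9
  ##.#. -> .   bit 26 = 0  t=1,i=15
  ##..# -> .   bit 25 = 0  t=0,i=3
  ##... -> #   bit 24 = 1  t=2,i=6
  #.### -> #   bit 23 = 1  t=1,i=4
  #.##. -> #   bit 22 = 1  t=0,i=7
  #.#.# -> #   bit 21 = 1  t=1,i=0
  #.#.. -> #   bit 20 = 1  t=4,i=12
  #..## -> #   bit 19 = 1  t=0,i=0
  #..#. -> #   bit 18 = 1  t=0,i=4
  #...# -> #   bit 17 = 1  t=6,i=10
  #.... -> #   bit 16 = 1  t=2,i=7
  .#### -> #   bit 15 = 1  t=1,i=5
  .###. -> .   bit 14 = 0  t=3,i=7
  .##.# -> .   bit 13 = 0  t=7,i=4
  .##.. -> #   bit 12 = 1  t=0,i=2
  .#.## -> #   bit 11 = 1  t=0,i=6
  .#.#. -> .   bit 10 = 0  t=1,i=1
  .#..# -> .   bit 9 = 0  t=8,i=4
  .#... -> .   bit 8 = 0  t=4,i=6
  ..### -> .   bit 7 = 0  t=3,i=6
  ..##. -> .   bit 6 = 0  t=0,i=1
  ..#.# -> #   bit 5 = 1  t=0,i=5
  ..#.. -> .   bit 4 = 0  t=4,i=5
  ...## -> .   bit 3 = 0  t=2,i=9
  ...#. -> #   bit 2 = 1  t=2,i=15
  ....# -> #   bit 1 = 1  t=2,i=8
  ..... -> .   bit 0 = 0  t=4,i=0
  bits 00000001111111111001100000100110 = 33527846

33527846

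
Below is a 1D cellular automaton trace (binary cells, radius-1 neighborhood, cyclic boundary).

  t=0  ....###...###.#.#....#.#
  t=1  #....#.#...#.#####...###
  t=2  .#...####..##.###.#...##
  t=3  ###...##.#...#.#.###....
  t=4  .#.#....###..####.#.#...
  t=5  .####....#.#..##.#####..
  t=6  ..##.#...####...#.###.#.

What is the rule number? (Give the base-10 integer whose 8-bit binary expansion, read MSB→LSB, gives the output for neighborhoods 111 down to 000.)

180

  ###|#  b7=1 t=0,i=5
  ##.|.  b6=0 t=0,i=6
  #.#|#  b5=1 t=0,i=13
  #..|#  b4=1 t=0,i=0
  .##|.  b3=0 t=0,i=4
  .#.|#  b2=1 t=0,i=14
  ..#|.  b1=0 t=0,i=3
  ...|.  b0=0 t=0,i=1
  bits 10110100 = 180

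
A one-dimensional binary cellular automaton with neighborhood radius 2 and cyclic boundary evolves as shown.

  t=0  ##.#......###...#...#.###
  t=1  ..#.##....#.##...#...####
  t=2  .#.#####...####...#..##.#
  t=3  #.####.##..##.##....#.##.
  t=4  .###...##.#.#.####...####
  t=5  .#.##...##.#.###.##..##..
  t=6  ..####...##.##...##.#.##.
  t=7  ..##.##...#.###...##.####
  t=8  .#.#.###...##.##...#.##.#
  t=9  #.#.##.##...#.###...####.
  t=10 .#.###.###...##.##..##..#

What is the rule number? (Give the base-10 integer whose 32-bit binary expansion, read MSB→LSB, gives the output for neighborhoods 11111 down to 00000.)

2513288576

  nb #####: next=#  (t=0,i=24, bit31=1)
  nb ####.: next=.  (t=0,i=0, bit30=0)
  nb ###.#: next=.  (t=0,i=1, bit29=0)
  nb ###..: next=#  (t=0,i=12, bit28=1)
  nb ##.##: next=.  (t=3,i=6, bit27=0)
  nb ##.#.: next=#  (t=0,i=2, bit26=1)
  nb ##..#: next=.  (t=1,i=0, bit25=0)
  nb ##...: next=#  (t=0,i=13, bit24=1)
  nb #.###: next=#  (t=0,i=22, bit23=1)
  nb #.##.: next=#  (t=1,i=4, bit22=1)
  nb #.#.#: next=.  (t=2,i=1, bit21=0)
  nb #.#..: next=.  (t=0,i=3, bit20=0)
  nb #..##: next=#  (t=2,i=20, bit19=1)
  nb #..#.: next=#  (t=1,i=1, bit18=1)
  nb #...#: next=.  (t=0,i=14, bit17=0)
  nb #....: next=#  (t=0,i=5, bit16=1)
  nb .####: next=#  (t=0,i=23, bit15=1)
  nb .###.: next=.  (t=0,i=11, bit14=0)
  nb .##.#: next=#  (t=2,i=22, bit13=1)
  nb .##..: next=#  (t=1,i=5, bit12=1)
  nb .#.##: next=#  (t=0,i=21, bit11=1)
  nb .#.#.: next=#  (t=2,i=0, bit10=1)
  nb .#..#: next=.  (t=2,i=19, bit9=0)
  nb .#...: next=#  (t=0,i=4, bit8=1)
  nb ..###: next=#  (t=0,i=10, bit7=1)
  nb ..##.: next=.  (t=2,i=21, bit6=0)
  nb ..#.#: next=.  (t=0,i=20, bit5=0)
  nb ..#..: next=.  (t=0,i=16, bit4=0)
  nb ...##: next=.  (t=0,i=9, bit3=0)
  nb ...#.: next=.  (t=0,i=15, bit2=0)
  nb ....#: next=.  (t=0,i=8, bit1=0)
  nb .....: next=.  (t=0,i=6, bit0=0)
  bits 10010101110011011011110110000000 = 2513288576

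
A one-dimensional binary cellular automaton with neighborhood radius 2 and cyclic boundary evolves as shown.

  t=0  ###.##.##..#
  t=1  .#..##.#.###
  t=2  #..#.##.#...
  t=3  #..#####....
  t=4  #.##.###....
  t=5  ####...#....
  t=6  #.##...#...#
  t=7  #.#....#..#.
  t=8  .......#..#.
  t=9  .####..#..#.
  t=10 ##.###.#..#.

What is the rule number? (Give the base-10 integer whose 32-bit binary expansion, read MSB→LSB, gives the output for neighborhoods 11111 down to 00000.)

  [31] ##### => #  t=3,i=5
  [30] ####. => #  t=0,i=1
  [29] ###.# => .  t=0,i=2
  [28] ###.. => #  t=3,i=7
  [27] ##.## => .  t=0,i=3
  [26] ##.#. => #  t=1,i=0
  [25] ##..# => #  t=0,i=9
  [24] ##... => .  t=3,i=8
  [23] #.### => .  t=1,i=9
  [22] #.##. => #  t=0,i=4
  [21] #.#.# => .  t=1,i=7
  [20] #.#.. => .  t=1,i=1
  [19] #..## => #  t=0,i=10
  [18] #..#. => .  t=2,i=2
  [17] #...# => .  t=2,i=10
  [16] #.... => .  t=3,i=9
  [15] .#### => .  t=0,i=0
  [14] .###. => .  t=1,i=10
  [13] .##.# => #  t=0,i=5
  [12] .##.. => .  t=0,i=8
  [11] .#.## => #  t=1,i=8
  [10] .#.#. => .  t=7,i=1
  [9] .#..# => .  t=1,i=2
  [8] .#... => .  t=2,i=9
  [7] ..### => #  t=0,i=11
  [6] ..##. => .  t=1,i=4
  [5] ..#.# => #  t=2,i=3
  [4] ..#.. => #  t=2,i=0
  [3] ...## => #  t=5,i=11
  [2] ...#. => .  t=2,i=11
  [1] ....# => .  t=3,i=10
  [0] ..... => #  t=8,i=1
  bits 11010110010010000010100010111001 = 3595053241

3595053241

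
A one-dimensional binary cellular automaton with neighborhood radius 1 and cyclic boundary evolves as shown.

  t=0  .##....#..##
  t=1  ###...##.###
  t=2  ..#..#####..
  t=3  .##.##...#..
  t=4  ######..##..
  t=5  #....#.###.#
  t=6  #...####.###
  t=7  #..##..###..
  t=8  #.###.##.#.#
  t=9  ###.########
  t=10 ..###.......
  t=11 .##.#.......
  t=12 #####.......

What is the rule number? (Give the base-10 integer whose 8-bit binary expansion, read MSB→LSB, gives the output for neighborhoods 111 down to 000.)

  ###|.  b7=0 t=1,i=0
  ##.|#  b6=1 t=0,i=2
  #.#|#  b5=1 t=0,i=0
  #..|.  b4=0 t=0,i=3
  .##|#  b3=1 t=0,i=1
  .#.|#  b2=1 t=0,i=7
  ..#|#  b1=1 t=0,i=6
  ...|.  b0=0 t=0,i=4
  bits 01101110 = 110

110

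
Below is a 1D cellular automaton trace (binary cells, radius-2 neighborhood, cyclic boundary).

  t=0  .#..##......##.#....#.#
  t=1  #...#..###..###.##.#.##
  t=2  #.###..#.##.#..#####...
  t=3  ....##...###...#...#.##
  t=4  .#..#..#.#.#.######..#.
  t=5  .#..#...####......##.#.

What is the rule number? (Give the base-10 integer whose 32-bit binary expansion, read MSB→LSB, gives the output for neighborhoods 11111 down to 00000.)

509814229

  #####|.  b31=0 t=2,i=17
  ####.|.  b30=0 t=2,i=18
  ###.#|.  b29=0 t=1,i=14
  ###..|#  b28=1 t=1,i=0
  ##.##|#  b27=1 t=1,i=15
  ##.#.|#  b26=1 t=0,i=14
  ##..#|#  b25=1 t=1,i=10
  ##...|.  b24=0 t=0,i=6
  #.###|.  b23=0 t=1,i=21
  #.##.|#  b22=1 t=1,i=16
  #.#.#|#  b21=1 t=0,i=22
  #.#..|.  b20=0 t=0,i=1
  #..##|.  b19=0 t=0,i=3
  #..#.|.  b18=0 t=2,i=6
  #...#|#  b17=1 t=1,i=2
  #....|#  b16=1 t=0,i=7
  .####|.  b15=0 t=2,i=16
  .###.|.  b14=0 t=1,i=8
  .##.#|#  b13=1 t=0,i=13
  .##..|.  b12=0 t=0,i=5
  .#.##|.  b11=0 t=1,i=20
  .#.#.|#  b10=1 t=0,i=0
  .#..#|.  b9=0 t=0,i=2
  .#...|#  b8=1 t=0,i=16
  ..###|#  b7=1 t=1,i=7
  ..##.|#  b6=1 t=0,i=4
  ..#.#|.  b5=0 t=0,i=20
  ..#..|#  b4=1 t=1,i=4
  ...##|.  b3=0 t=0,i=11
  ...#.|#  b2=1 t=0,i=19
  ....#|.  b1=0 t=0,i=10
  .....|#  b0=1 t=0,i=8
  bits 00011110011000110010010111010101 = 509814229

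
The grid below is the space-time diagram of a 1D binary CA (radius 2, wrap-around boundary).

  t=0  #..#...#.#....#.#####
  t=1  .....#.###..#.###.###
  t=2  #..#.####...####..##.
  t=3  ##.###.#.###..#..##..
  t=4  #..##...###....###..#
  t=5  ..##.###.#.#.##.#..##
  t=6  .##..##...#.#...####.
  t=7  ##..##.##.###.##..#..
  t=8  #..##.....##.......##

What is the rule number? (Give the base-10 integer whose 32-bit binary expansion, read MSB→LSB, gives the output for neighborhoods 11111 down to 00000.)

  #####|#  b31=1 t=0,i=18
  ####.|#  b30=1 t=0,i=20
  ###.#|.  b29=0 t=1,i=16
  ###..|.  b28=0 t=0,i=0
  ##.##|.  b27=0 t=1,i=17
  ##.#.|.  b26=0 t=2,i=20
  ##..#|.  b25=0 t=0,i=1
  ##...|#  b24=1 t=1,i=0
  #.###|#  b23=1 t=0,i=16
  #.##.|.  b22=0 t=5,i=13
  #.#.#|.  b21=0 t=3,i=7
  #.#..|#  b20=1 t=0,i=9
  #..##|#  b19=1 t=2,i=17
  #..#.|.  b18=0 t=0,i=2
  #...#|#  b17=1 t=0,i=5
  #....|.  b16=0 t=0,i=11
  .####|.  b15=0 t=0,i=17
  .###.|#  b14=1 t=1,i=8
  .##.#|.  b13=0 t=2,i=19
  .##..|.  b12=0 t=3,i=18
  .#.##|#  b11=1 t=0,i=15
  .#.#.|#  b10=1 t=0,i=8
  .#..#|#  b9=1 t=2,i=1
  .#...|.  b8=0 t=0,i=4
  ..###|.  b7=0 t=2,i=12
  ..##.|#  b6=1 t=2,i=18
  ..#.#|#  b5=1 t=0,i=7
  ..#..|.  b4=0 t=0,i=3
  ...##|#  b3=1 t=2,i=11
  ...#.|.  b2=0 t=0,i=6
  ....#|#  b1=1 t=0,i=12
  .....|.  b0=0 t=1,i=2
  bits 11000001100110100100111001101010 = 3248115306

3248115306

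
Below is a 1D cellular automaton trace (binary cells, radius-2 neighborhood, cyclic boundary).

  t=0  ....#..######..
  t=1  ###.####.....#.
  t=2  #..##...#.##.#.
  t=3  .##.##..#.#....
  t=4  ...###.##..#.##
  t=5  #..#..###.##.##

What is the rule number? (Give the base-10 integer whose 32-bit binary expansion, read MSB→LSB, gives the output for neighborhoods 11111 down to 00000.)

164369331

  [31] ##### => .  t=0,i=9
  [30] ####. => .  t=0,i=11
  [29] ###.# => .  t=1,i=2
  [28] ###.. => .  t=0,i=12
  [27] ##.## => #  t=1,i=3
  [26] ##.#. => .  t=2,i=12
  [25] ##..# => .  t=3,i=6
  [24] ##... => #  t=0,i=13
  [23] #.### => #  t=1,i=0
  [22] #.##. => #  t=2,i=10
  [21] #.#.# => .  t=2,i=13
  [20] #.#.. => .  t=2,i=0
  [19] #..## => #  t=0,i=6
  [18] #..#. => #  t=3,i=7
  [17] #...# => .  t=2,i=6
  [16] #.... => .  t=0,i=14
  [15] .#### => .  t=0,i=8
  [14] .###. => .  t=1,i=1
  [13] .##.# => .  t=2,i=11
  [12] .##.. => #  t=2,i=4
  [11] .#.## => .  t=1,i=14
  [10] .#.#. => .  t=2,i=14
  [9] .#..# => #  t=0,i=5
  [8] .#... => #  t=3,i=11
  [7] ..### => #  t=0,i=7
  [6] ..##. => .  t=2,i=3
  [5] ..#.# => #  t=1,i=13
  [4] ..#.. => #  t=0,i=4
  [3] ...## => .  t=3,i=0
  [2] ...#. => .  t=0,i=3
  [1] ....# => #  t=0,i=2
  [0] ..... => #  t=0,i=0
  bits 00001001110011000001001110110011 = 164369331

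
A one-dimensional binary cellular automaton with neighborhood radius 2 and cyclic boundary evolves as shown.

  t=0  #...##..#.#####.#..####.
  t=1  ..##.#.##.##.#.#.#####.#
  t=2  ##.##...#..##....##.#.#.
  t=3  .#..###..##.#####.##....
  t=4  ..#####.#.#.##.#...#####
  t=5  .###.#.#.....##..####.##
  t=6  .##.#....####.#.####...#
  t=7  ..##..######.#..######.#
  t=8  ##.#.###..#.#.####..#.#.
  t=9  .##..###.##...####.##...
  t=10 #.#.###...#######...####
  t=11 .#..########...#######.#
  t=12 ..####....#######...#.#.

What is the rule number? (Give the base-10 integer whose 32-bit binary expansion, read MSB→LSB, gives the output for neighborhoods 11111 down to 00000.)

1435497131

  nb #####: next=.  (t=0,i=12, bit31=0)
  nb ####.: next=#  (t=0,i=13, bit30=1)
  nb ###.#: next=.  (t=0,i=14, bit29=0)
  nb ###..: next=#  (t=3,i=6, bit28=1)
  nb ##.##: next=.  (t=1,i=9, bit27=0)
  nb ##.#.: next=#  (t=0,i=15, bit26=1)
  nb ##..#: next=.  (t=0,i=6, bit25=0)
  nb ##...: next=#  (t=2,i=5, bit24=1)
  nb #.###: next=#  (t=0,i=10, bit23=1)
  nb #.##.: next=.  (t=1,i=7, bit22=0)
  nb #.#.#: next=.  (t=1,i=5, bit21=0)
  nb #.#..: next=.  (t=0,i=0, bit20=0)
  nb #..##: next=#  (t=0,i=18, bit19=1)
  nb #..#.: next=#  (t=0,i=7, bit18=1)
  nb #...#: next=#  (t=0,i=2, bit17=1)
  nb #....: next=#  (t=2,i=14, bit16=1)
  nb .####: next=#  (t=0,i=11, bit15=1)
  nb .###.: next=#  (t=3,i=5, bit14=1)
  nb .##.#: next=#  (t=1,i=3, bit13=1)
  nb .##..: next=#  (t=0,i=5, bit12=1)
  nb .#.##: next=.  (t=0,i=9, bit11=0)
  nb .#.#.: next=.  (t=1,i=14, bit10=0)
  nb .#..#: next=#  (t=0,i=17, bit9=1)
  nb .#...: next=.  (t=0,i=1, bit8=0)
  nb ..###: next=#  (t=0,i=19, bit7=1)
  nb ..##.: next=.  (t=0,i=4, bit6=0)
  nb ..#.#: next=#  (t=0,i=8, bit5=1)
  nb ..#..: next=.  (t=2,i=8, bit4=0)
  nb ...##: next=#  (t=0,i=3, bit3=1)
  nb ...#.: next=.  (t=2,i=7, bit2=0)
  nb ....#: next=#  (t=2,i=15, bit1=1)
  nb .....: next=#  (t=3,i=22, bit0=1)
  bits 01010101100011111111001010101011 = 1435497131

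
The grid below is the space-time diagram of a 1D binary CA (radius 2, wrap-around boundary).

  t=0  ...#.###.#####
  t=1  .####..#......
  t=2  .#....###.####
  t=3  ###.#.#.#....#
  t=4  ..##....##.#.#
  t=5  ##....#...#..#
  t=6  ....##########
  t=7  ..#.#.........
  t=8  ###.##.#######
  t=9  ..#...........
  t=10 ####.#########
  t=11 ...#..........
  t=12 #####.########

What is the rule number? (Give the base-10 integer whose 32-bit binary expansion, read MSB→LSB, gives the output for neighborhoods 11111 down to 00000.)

605948855

  ##### -> .   bit 31 = 0  t=0,i=11
  ####. -> .   bit 30 = 0  t=0,i=12
  ###.# -> #   bit 29 = 1  t=0,i=7
  ###.. -> .   bit 28 = 0  t=0,i=13
  ##.## -> .   bit 27 = 0  t=0,i=8
  ##.#. -> #   bit 26 = 1  t=2,i=0
  ##..# -> .   bit 25 = 0  t=1,i=5
  ##... -> .   bit 24 = 0  t=0,i=0
  #.### -> .   bit 23 = 0  t=0,i=5
  #.##. -> .   bit 22 = 0  t=8,i=4
  #.#.# -> .   bit 21 = 0  t=3,i=4
  #.#.. -> #   bit 20 = 1  t=2,i=1
  #..## -> #   bit 19 = 1  t=4,i=1
  #..#. -> #   bit 18 = 1  t=1,i=6
  #...# -> #   bit 17 = 1  t=0,i=1
  #.... -> .   bit 16 = 0  t=1,i=9
  .#### -> .   bit 15 = 0  t=0,i=10
  .###. -> .   bit 14 = 0  t=0,i=6
  .##.# -> .   bit 13 = 0  t=4,i=9
  .##.. -> .   bit 12 = 0  t=4,i=3
  .#.## -> #   bit 11 = 1  t=0,i=4
  .#.#. -> .   bit 10 = 0  t=3,i=5
  .#..# -> #   bit 9 = 1  t=4,i=0
  .#... -> #   bit 8 = 1  t=1,i=8
  ..### -> #   bit 7 = 1  t=1,i=1
  ..##. -> .   bit 6 = 0  t=4,i=2
  ..#.# -> #   bit 5 = 1  t=0,i=3
  ..#.. -> #   bit 4 = 1  t=1,i=7
  ...## -> .   bit 3 = 0  t=1,i=0
  ...#. -> #   bit 2 = 1  t=0,i=2
  ....# -> #   bit 1 = 1  t=1,i=13
  ..... -> #   bit 0 = 1  t=1,i=10
  bits 00100100000111100000101110110111 = 605948855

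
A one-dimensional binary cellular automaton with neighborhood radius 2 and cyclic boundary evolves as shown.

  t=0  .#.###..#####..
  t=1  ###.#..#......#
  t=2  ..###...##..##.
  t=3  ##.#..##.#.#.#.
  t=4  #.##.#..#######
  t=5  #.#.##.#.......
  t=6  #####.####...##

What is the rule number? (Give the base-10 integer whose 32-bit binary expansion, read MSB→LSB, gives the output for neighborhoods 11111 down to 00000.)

612064558

  #####|.  b31=0 t=0,i=10
  ####.|.  b30=0 t=0,i=11
  ###.#|#  b29=1 t=1,i=2
  ###..|.  b28=0 t=0,i=5
  ##.##|.  b27=0 t=4,i=1
  ##.#.|#  b26=1 t=1,i=3
  ##..#|.  b25=0 t=0,i=6
  ##...|.  b24=0 t=0,i=13
  #.###|.  b23=0 t=0,i=3
  #.##.|#  b22=1 t=3,i=0
  #.#.#|#  b21=1 t=3,i=9
  #.#..|#  b20=1 t=1,i=4
  #..##|#  b19=1 t=0,i=7
  #..#.|.  b18=0 t=1,i=6
  #...#|#  b17=1 t=0,i=14
  #....|#  b16=1 t=1,i=9
  .####|.  b15=0 t=0,i=9
  .###.|#  b14=1 t=0,i=4
  .##.#|.  b13=0 t=3,i=1
  .##..|#  b12=1 t=2,i=9
  .#.##|#  b11=1 t=0,i=2
  .#.#.|#  b10=1 t=3,i=10
  .#..#|.  b9=0 t=1,i=5
  .#...|#  b8=1 t=1,i=8
  ..###|.  b7=0 t=0,i=8
  ..##.|.  b6=0 t=2,i=8
  ..#.#|#  b5=1 t=0,i=1
  ..#..|.  b4=0 t=1,i=7
  ...##|#  b3=1 t=1,i=13
  ...#.|#  b2=1 t=0,i=0
  ....#|#  b1=1 t=1,i=12
  .....|.  b0=0 t=1,i=10
  bits 00100100011110110101110100101110 = 612064558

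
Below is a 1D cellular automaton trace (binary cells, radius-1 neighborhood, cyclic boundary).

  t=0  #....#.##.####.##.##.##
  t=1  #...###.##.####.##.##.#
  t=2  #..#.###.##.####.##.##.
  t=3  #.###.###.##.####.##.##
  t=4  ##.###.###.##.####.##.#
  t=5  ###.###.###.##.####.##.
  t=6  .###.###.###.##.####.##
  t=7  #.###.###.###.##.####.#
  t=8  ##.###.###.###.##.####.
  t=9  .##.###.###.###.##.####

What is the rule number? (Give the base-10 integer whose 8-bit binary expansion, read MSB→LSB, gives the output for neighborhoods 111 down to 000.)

  [7] ### => #  t=0,i=11
  [6] ##. => #  t=0,i=0
  [5] #.# => #  t=0,i=6
  [4] #.. => .  t=0,i=1
  [3] .## => .  t=0,i=7
  [2] .#. => #  t=0,i=5
  [1] ..# => #  t=0,i=4
  [0] ... => .  t=0,i=2
  bits 11100110 = 230

230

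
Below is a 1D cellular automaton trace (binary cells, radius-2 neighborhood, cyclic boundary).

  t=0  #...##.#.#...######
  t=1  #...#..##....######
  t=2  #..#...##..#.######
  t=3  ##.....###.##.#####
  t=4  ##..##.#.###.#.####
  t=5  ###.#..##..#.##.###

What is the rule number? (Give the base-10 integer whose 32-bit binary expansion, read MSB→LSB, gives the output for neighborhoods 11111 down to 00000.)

  [31] ##### => #  t=0,i=15
  [30] ####. => #  t=0,i=18
  [29] ###.# => #  t=3,i=9
  [28] ###.. => #  t=0,i=0
  [27] ##.## => #  t=3,i=10
  [26] ##.#. => .  t=0,i=6
  [25] ##..# => #  t=2,i=1
  [24] ##... => .  t=0,i=1
  [23] #.### => .  t=2,i=13
  [22] #.##. => #  t=3,i=11
  [21] #.#.# => #  t=0,i=7
  [20] #.#.. => .  t=0,i=9
  [19] #..## => .  t=1,i=6
  [18] #..#. => .  t=2,i=2
  [17] #...# => .  t=0,i=2
  [16] #.... => .  t=1,i=10
  [15] .#### => #  t=0,i=14
  [14] .###. => .  t=3,i=8
  [13] .##.# => .  t=0,i=5
  [12] .##.. => #  t=1,i=8
  [11] .#.## => #  t=2,i=12
  [10] .#.#. => #  t=0,i=8
  [9] .#..# => .  t=1,i=5
  [8] .#... => .  t=0,i=10
  [7] ..### => #  t=0,i=13
  [6] ..##. => #  t=0,i=4
  [5] ..#.# => #  t=2,i=11
  [4] ..#.. => .  t=1,i=4
  [3] ...## => .  t=0,i=3
  [2] ...#. => #  t=1,i=3
  [1] ....# => #  t=1,i=11
  [0] ..... => #  t=3,i=4
  bits 11111010011000001001110011100111 = 4200635623

4200635623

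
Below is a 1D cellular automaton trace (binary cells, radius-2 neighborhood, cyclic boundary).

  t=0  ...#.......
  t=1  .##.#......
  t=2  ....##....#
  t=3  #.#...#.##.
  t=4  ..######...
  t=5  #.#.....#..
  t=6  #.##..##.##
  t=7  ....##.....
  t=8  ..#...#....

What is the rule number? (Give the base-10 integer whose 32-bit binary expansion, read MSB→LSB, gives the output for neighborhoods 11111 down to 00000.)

  #####|.  b31=0 t=4,i=4
  ####.|.  b30=0 t=4,i=6
  ###.#|.  b29=0 t=6,i=0
  ###..|.  b28=0 t=4,i=7
  ##.##|.  b27=0 t=6,i=1
  ##.#.|.  b26=0 t=1,i=3
  ##..#|#  b25=1 t=6,i=4
  ##...|#  b24=1 t=2,i=6
  #.###|.  b23=0 t=6,i=9
  #.##.|.  b22=0 t=3,i=8
  #.#.#|.  b21=0 t=3,i=0
  #.#..|#  b20=1 t=1,i=4
  #..##|#  b19=1 t=6,i=5
  #..#.|#  b18=1 t=5,i=10
  #...#|#  b17=1 t=3,i=4
  #....|.  b16=0 t=0,i=5
  .####|.  b15=0 t=4,i=3
  .###.|.  b14=0 t=6,i=10
  .##.#|.  b13=0 t=1,i=2
  .##..|.  b12=0 t=2,i=5
  .#.##|#  b11=1 t=3,i=7
  .#.#.|.  b10=0 t=3,i=1
  .#..#|#  b9=1 t=5,i=9
  .#...|#  b8=1 t=0,i=4
  ..###|#  b7=1 t=4,i=2
  ..##.|.  b6=0 t=1,i=1
  ..#.#|#  b5=1 t=3,i=6
  ..#..|.  b4=0 t=0,i=3
  ...##|.  b3=0 t=1,i=0
  ...#.|#  b2=1 t=0,i=2
  ....#|#  b1=1 t=0,i=1
  .....|.  b0=0 t=0,i=0
  bits 00000011000111100000101110100110 = 52300710

52300710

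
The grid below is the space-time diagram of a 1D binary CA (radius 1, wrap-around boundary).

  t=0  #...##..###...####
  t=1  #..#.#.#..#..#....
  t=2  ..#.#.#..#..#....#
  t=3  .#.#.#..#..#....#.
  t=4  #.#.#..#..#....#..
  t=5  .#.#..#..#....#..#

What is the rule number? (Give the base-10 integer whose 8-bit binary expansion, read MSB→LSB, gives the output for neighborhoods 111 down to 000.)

98

  ###|.  b7=0 t=0,i=9
  ##.|#  b6=1 t=0,i=0
  #.#|#  b5=1 t=1,i=4
  #..|.  b4=0 t=0,i=1
  .##|.  b3=0 t=0,i=4
  .#.|.  b2=0 t=1,i=0
  ..#|#  b1=1 t=0,i=3
  ...|.  b0=0 t=0,i=2
  bits 01100010 = 98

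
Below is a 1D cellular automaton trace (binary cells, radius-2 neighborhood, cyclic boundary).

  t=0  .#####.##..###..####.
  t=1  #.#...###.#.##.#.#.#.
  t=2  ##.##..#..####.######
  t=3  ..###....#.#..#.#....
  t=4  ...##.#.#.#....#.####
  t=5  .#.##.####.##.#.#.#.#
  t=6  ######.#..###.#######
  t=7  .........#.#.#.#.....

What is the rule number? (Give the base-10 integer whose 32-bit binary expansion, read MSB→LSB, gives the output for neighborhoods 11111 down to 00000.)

409730373

  [31] ##### => .  t=0,i=3
  [30] ####. => .  t=0,i=4
  [29] ###.# => .  t=0,i=5
  [28] ###.. => #  t=0,i=13
  [27] ##.## => #  t=0,i=6
  [26] ##.#. => .  t=1,i=9
  [25] ##..# => .  t=0,i=9
  [24] ##... => .  t=3,i=5
  [23] #.### => .  t=2,i=15
  [22] #.##. => #  t=0,i=7
  [21] #.#.# => #  t=1,i=0
  [20] #.#.. => .  t=1,i=2
  [19] #..## => #  t=0,i=0
  [18] #..#. => .  t=2,i=6
  [17] #...# => #  t=1,i=4
  [16] #.... => #  t=3,i=6
  [15] .#### => #  t=0,i=2
  [14] .###. => #  t=0,i=12
  [13] .##.# => #  t=1,i=13
  [12] .##.. => #  t=0,i=8
  [11] .#.## => #  t=1,i=11
  [10] .#.#. => #  t=1,i=1
  [9] .#..# => .  t=2,i=8
  [8] .#... => #  t=1,i=3
  [7] ..### => .  t=0,i=1
  [6] ..##. => #  t=4,i=3
  [5] ..#.# => .  t=3,i=9
  [4] ..#.. => .  t=2,i=7
  [3] ...## => .  t=1,i=5
  [2] ...#. => #  t=3,i=8
  [1] ....# => .  t=3,i=0
  [0] ..... => #  t=3,i=19
  bits 00011000011010111111110101000101 = 409730373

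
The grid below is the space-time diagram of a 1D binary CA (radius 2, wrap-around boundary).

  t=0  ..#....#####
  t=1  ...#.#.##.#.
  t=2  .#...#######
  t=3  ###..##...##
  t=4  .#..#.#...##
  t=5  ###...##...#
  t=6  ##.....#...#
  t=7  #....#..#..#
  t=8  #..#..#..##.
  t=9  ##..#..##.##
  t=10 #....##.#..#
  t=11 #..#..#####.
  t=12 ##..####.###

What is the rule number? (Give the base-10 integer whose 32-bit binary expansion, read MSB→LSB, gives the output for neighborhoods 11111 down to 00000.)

1685650306

  [31] ##### => .  t=0,i=9
  [30] ####. => #  t=0,i=10
  [29] ###.# => #  t=2,i=11
  [28] ###.. => .  t=0,i=11
  [27] ##.## => .  t=9,i=9
  [26] ##.#. => #  t=1,i=9
  [25] ##..# => .  t=0,i=0
  [24] ##... => .  t=3,i=7
  [23] #.### => .  t=9,i=10
  [22] #.##. => #  t=1,i=7
  [21] #.#.# => #  t=1,i=5
  [20] #.#.. => #  t=1,i=10
  [19] #..## => #  t=3,i=4
  [18] #..#. => .  t=0,i=1
  [17] #...# => .  t=2,i=3
  [16] #.... => .  t=0,i=4
  [15] .#### => #  t=0,i=8
  [14] .###. => #  t=6,i=0
  [13] .##.# => #  t=1,i=8
  [12] .##.. => #  t=3,i=6
  [11] .#.## => #  t=1,i=6
  [10] .#.#. => .  t=1,i=4
  [9] .#..# => #  t=4,i=2
  [8] .#... => #  t=0,i=3
  [7] ..### => #  t=0,i=7
  [6] ..##. => .  t=3,i=5
  [5] ..#.# => .  t=1,i=3
  [4] ..#.. => .  t=0,i=2
  [3] ...## => .  t=0,i=6
  [2] ...#. => .  t=1,i=2
  [1] ....# => #  t=0,i=5
  [0] ..... => .  t=6,i=4
  bits 01100100011110001111101110000010 = 1685650306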